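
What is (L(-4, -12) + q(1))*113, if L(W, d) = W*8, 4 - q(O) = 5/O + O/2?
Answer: -7571/2 ≈ -3785.5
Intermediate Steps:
q(O) = 4 - 5/O - O/2 (q(O) = 4 - (5/O + O/2) = 4 - (O/2 + 5/O) = 4 + (-5/O - O/2) = 4 - 5/O - O/2)
L(W, d) = 8*W
(L(-4, -12) + q(1))*113 = (8*(-4) + (4 - 5/1 - ½*1))*113 = (-32 + (4 - 5*1 - ½))*113 = (-32 + (4 - 5 - ½))*113 = (-32 - 3/2)*113 = -67/2*113 = -7571/2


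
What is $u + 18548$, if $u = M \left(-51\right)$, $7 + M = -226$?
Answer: $30431$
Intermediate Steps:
$M = -233$ ($M = -7 - 226 = -233$)
$u = 11883$ ($u = \left(-233\right) \left(-51\right) = 11883$)
$u + 18548 = 11883 + 18548 = 30431$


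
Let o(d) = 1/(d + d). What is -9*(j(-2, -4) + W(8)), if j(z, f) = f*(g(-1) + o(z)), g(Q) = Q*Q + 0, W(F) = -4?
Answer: 63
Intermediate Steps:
o(d) = 1/(2*d)
g(Q) = Q² (g(Q) = Q² + 0 = Q²)
j(z, f) = f*(1 + 1/(2*z)) (j(z, f) = f*((-1)² + 1/(2*z)) = f*(1 + 1/(2*z)))
-9*(j(-2, -4) + W(8)) = -9*((-4 + (½)*(-4)/(-2)) - 4) = -9*((-4 + (½)*(-4)*(-½)) - 4) = -9*((-4 + 1) - 4) = -9*(-3 - 4) = -9*(-7) = 63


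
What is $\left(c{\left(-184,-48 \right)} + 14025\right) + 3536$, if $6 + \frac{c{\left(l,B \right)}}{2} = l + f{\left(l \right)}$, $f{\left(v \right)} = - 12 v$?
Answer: $21597$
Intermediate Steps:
$c{\left(l,B \right)} = -12 - 22 l$ ($c{\left(l,B \right)} = -12 + 2 \left(l - 12 l\right) = -12 + 2 \left(- 11 l\right) = -12 - 22 l$)
$\left(c{\left(-184,-48 \right)} + 14025\right) + 3536 = \left(\left(-12 - -4048\right) + 14025\right) + 3536 = \left(\left(-12 + 4048\right) + 14025\right) + 3536 = \left(4036 + 14025\right) + 3536 = 18061 + 3536 = 21597$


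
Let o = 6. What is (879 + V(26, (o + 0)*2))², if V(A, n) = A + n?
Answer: 840889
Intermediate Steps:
(879 + V(26, (o + 0)*2))² = (879 + (26 + (6 + 0)*2))² = (879 + (26 + 6*2))² = (879 + (26 + 12))² = (879 + 38)² = 917² = 840889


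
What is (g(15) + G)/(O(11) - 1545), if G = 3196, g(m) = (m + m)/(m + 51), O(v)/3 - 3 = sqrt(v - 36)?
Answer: -18002432/8651577 - 175805*I/8651577 ≈ -2.0808 - 0.020321*I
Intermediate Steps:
O(v) = 9 + 3*sqrt(-36 + v) (O(v) = 9 + 3*sqrt(v - 36) = 9 + 3*sqrt(-36 + v))
g(m) = 2*m/(51 + m) (g(m) = (2*m)/(51 + m) = 2*m/(51 + m))
(g(15) + G)/(O(11) - 1545) = (2*15/(51 + 15) + 3196)/((9 + 3*sqrt(-36 + 11)) - 1545) = (2*15/66 + 3196)/((9 + 3*sqrt(-25)) - 1545) = (2*15*(1/66) + 3196)/((9 + 3*(5*I)) - 1545) = (5/11 + 3196)/((9 + 15*I) - 1545) = 35161/(11*(-1536 + 15*I)) = 35161*((-1536 - 15*I)/2359521)/11 = 35161*(-1536 - 15*I)/25954731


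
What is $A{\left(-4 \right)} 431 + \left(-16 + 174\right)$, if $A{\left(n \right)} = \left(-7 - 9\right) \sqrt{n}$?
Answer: $158 - 13792 i \approx 158.0 - 13792.0 i$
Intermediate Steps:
$A{\left(n \right)} = - 16 \sqrt{n}$
$A{\left(-4 \right)} 431 + \left(-16 + 174\right) = - 16 \sqrt{-4} \cdot 431 + \left(-16 + 174\right) = - 16 \cdot 2 i 431 + 158 = - 32 i 431 + 158 = - 13792 i + 158 = 158 - 13792 i$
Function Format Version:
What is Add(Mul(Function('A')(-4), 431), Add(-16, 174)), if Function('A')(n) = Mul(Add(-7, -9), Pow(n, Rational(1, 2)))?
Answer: Add(158, Mul(-13792, I)) ≈ Add(158.00, Mul(-13792., I))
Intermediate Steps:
Function('A')(n) = Mul(-16, Pow(n, Rational(1, 2)))
Add(Mul(Function('A')(-4), 431), Add(-16, 174)) = Add(Mul(Mul(-16, Pow(-4, Rational(1, 2))), 431), Add(-16, 174)) = Add(Mul(Mul(-16, Mul(2, I)), 431), 158) = Add(Mul(Mul(-32, I), 431), 158) = Add(Mul(-13792, I), 158) = Add(158, Mul(-13792, I))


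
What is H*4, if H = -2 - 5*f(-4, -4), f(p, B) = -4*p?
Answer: -328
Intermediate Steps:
H = -82 (H = -2 - (-20)*(-4) = -2 - 5*16 = -2 - 80 = -82)
H*4 = -82*4 = -328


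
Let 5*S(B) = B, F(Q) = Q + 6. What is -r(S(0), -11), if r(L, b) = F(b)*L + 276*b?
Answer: 3036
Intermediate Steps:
F(Q) = 6 + Q
S(B) = B/5
r(L, b) = 276*b + L*(6 + b) (r(L, b) = (6 + b)*L + 276*b = L*(6 + b) + 276*b = 276*b + L*(6 + b))
-r(S(0), -11) = -(276*(-11) + ((1/5)*0)*(6 - 11)) = -(-3036 + 0*(-5)) = -(-3036 + 0) = -1*(-3036) = 3036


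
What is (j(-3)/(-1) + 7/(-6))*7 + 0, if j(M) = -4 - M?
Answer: -7/6 ≈ -1.1667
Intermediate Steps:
(j(-3)/(-1) + 7/(-6))*7 + 0 = ((-4 - 1*(-3))/(-1) + 7/(-6))*7 + 0 = ((-4 + 3)*(-1) + 7*(-⅙))*7 + 0 = (-1*(-1) - 7/6)*7 + 0 = (1 - 7/6)*7 + 0 = -⅙*7 + 0 = -7/6 + 0 = -7/6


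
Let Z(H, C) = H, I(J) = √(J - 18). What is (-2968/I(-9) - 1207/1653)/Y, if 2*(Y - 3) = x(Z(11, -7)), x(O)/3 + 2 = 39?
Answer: -2414/193401 + 5936*I*√3/1053 ≈ -0.012482 + 9.764*I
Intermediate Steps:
I(J) = √(-18 + J)
x(O) = 111 (x(O) = -6 + 3*39 = -6 + 117 = 111)
Y = 117/2 (Y = 3 + (½)*111 = 3 + 111/2 = 117/2 ≈ 58.500)
(-2968/I(-9) - 1207/1653)/Y = (-2968/√(-18 - 9) - 1207/1653)/(117/2) = (-2968*(-I*√3/9) - 1207*1/1653)*(2/117) = (-2968*(-I*√3/9) - 1207/1653)*(2/117) = (-(-2968)*I*√3/9 - 1207/1653)*(2/117) = (2968*I*√3/9 - 1207/1653)*(2/117) = (-1207/1653 + 2968*I*√3/9)*(2/117) = -2414/193401 + 5936*I*√3/1053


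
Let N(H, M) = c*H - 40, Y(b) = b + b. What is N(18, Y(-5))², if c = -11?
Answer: 56644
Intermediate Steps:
Y(b) = 2*b
N(H, M) = -40 - 11*H (N(H, M) = -11*H - 40 = -40 - 11*H)
N(18, Y(-5))² = (-40 - 11*18)² = (-40 - 198)² = (-238)² = 56644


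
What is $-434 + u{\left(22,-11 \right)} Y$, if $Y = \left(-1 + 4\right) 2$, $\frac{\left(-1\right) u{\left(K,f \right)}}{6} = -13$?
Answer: $34$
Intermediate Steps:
$u{\left(K,f \right)} = 78$ ($u{\left(K,f \right)} = \left(-6\right) \left(-13\right) = 78$)
$Y = 6$ ($Y = 3 \cdot 2 = 6$)
$-434 + u{\left(22,-11 \right)} Y = -434 + 78 \cdot 6 = -434 + 468 = 34$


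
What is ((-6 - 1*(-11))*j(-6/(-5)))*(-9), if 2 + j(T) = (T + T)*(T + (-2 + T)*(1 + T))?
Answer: 3762/25 ≈ 150.48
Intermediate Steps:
j(T) = -2 + 2*T*(T + (1 + T)*(-2 + T)) (j(T) = -2 + (T + T)*(T + (-2 + T)*(1 + T)) = -2 + (2*T)*(T + (1 + T)*(-2 + T)) = -2 + 2*T*(T + (1 + T)*(-2 + T)))
((-6 - 1*(-11))*j(-6/(-5)))*(-9) = ((-6 - 1*(-11))*(-2 - (-24)/(-5) + 2*(-6/(-5))³))*(-9) = ((-6 + 11)*(-2 - (-24)*(-1)/5 + 2*(-6*(-⅕))³))*(-9) = (5*(-2 - 4*6/5 + 2*(6/5)³))*(-9) = (5*(-2 - 24/5 + 2*(216/125)))*(-9) = (5*(-2 - 24/5 + 432/125))*(-9) = (5*(-418/125))*(-9) = -418/25*(-9) = 3762/25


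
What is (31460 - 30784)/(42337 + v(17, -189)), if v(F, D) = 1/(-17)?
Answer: 2873/179932 ≈ 0.015967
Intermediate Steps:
v(F, D) = -1/17
(31460 - 30784)/(42337 + v(17, -189)) = (31460 - 30784)/(42337 - 1/17) = 676/(719728/17) = 676*(17/719728) = 2873/179932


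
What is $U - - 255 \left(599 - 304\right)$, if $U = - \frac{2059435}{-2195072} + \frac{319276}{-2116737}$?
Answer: $\frac{349528355230270123}{4646390120064} \approx 75226.0$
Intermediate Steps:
$U = \frac{3658448455723}{4646390120064}$ ($U = \left(-2059435\right) \left(- \frac{1}{2195072}\right) + 319276 \left(- \frac{1}{2116737}\right) = \frac{2059435}{2195072} - \frac{319276}{2116737} = \frac{3658448455723}{4646390120064} \approx 0.78737$)
$U - - 255 \left(599 - 304\right) = \frac{3658448455723}{4646390120064} - - 255 \left(599 - 304\right) = \frac{3658448455723}{4646390120064} - \left(-255\right) 295 = \frac{3658448455723}{4646390120064} - -75225 = \frac{3658448455723}{4646390120064} + 75225 = \frac{349528355230270123}{4646390120064}$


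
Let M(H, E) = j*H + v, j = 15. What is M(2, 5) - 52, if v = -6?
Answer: -28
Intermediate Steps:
M(H, E) = -6 + 15*H (M(H, E) = 15*H - 6 = -6 + 15*H)
M(2, 5) - 52 = (-6 + 15*2) - 52 = (-6 + 30) - 52 = 24 - 52 = -28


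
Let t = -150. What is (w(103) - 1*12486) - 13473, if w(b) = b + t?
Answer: -26006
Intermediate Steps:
w(b) = -150 + b (w(b) = b - 150 = -150 + b)
(w(103) - 1*12486) - 13473 = ((-150 + 103) - 1*12486) - 13473 = (-47 - 12486) - 13473 = -12533 - 13473 = -26006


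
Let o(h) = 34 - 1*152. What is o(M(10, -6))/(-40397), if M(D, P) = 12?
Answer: 118/40397 ≈ 0.0029210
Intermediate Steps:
o(h) = -118 (o(h) = 34 - 152 = -118)
o(M(10, -6))/(-40397) = -118/(-40397) = -118*(-1/40397) = 118/40397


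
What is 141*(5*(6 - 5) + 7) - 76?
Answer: 1616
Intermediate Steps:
141*(5*(6 - 5) + 7) - 76 = 141*(5*1 + 7) - 76 = 141*(5 + 7) - 76 = 141*12 - 76 = 1692 - 76 = 1616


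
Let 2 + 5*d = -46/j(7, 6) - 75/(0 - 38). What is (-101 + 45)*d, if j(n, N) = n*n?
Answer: 7188/665 ≈ 10.809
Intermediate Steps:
j(n, N) = n²
d = -1797/9310 (d = -⅖ + (-46/(7²) - 75/(0 - 38))/5 = -⅖ + (-46/49 - 75/(-38))/5 = -⅖ + (-46*1/49 - 75*(-1/38))/5 = -⅖ + (-46/49 + 75/38)/5 = -⅖ + (⅕)*(1927/1862) = -⅖ + 1927/9310 = -1797/9310 ≈ -0.19302)
(-101 + 45)*d = (-101 + 45)*(-1797/9310) = -56*(-1797/9310) = 7188/665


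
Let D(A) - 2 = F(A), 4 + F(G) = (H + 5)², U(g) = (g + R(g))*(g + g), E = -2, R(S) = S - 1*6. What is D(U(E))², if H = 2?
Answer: 2209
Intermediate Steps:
R(S) = -6 + S (R(S) = S - 6 = -6 + S)
U(g) = 2*g*(-6 + 2*g) (U(g) = (g + (-6 + g))*(g + g) = (-6 + 2*g)*(2*g) = 2*g*(-6 + 2*g))
F(G) = 45 (F(G) = -4 + (2 + 5)² = -4 + 7² = -4 + 49 = 45)
D(A) = 47 (D(A) = 2 + 45 = 47)
D(U(E))² = 47² = 2209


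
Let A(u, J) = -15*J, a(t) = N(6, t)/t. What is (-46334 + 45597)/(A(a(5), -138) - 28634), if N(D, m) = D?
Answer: 737/26564 ≈ 0.027744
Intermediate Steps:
a(t) = 6/t
(-46334 + 45597)/(A(a(5), -138) - 28634) = (-46334 + 45597)/(-15*(-138) - 28634) = -737/(2070 - 28634) = -737/(-26564) = -737*(-1/26564) = 737/26564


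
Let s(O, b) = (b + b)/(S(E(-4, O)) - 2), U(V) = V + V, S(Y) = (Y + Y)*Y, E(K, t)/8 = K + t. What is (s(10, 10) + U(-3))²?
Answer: 190660864/5303809 ≈ 35.948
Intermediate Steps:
E(K, t) = 8*K + 8*t (E(K, t) = 8*(K + t) = 8*K + 8*t)
S(Y) = 2*Y² (S(Y) = (2*Y)*Y = 2*Y²)
U(V) = 2*V
s(O, b) = 2*b/(-2 + 2*(-32 + 8*O)²) (s(O, b) = (b + b)/(2*(8*(-4) + 8*O)² - 2) = (2*b)/(2*(-32 + 8*O)² - 2) = (2*b)/(-2 + 2*(-32 + 8*O)²) = 2*b/(-2 + 2*(-32 + 8*O)²))
(s(10, 10) + U(-3))² = (10/(-1 + 64*(-4 + 10)²) + 2*(-3))² = (10/(-1 + 64*6²) - 6)² = (10/(-1 + 64*36) - 6)² = (10/(-1 + 2304) - 6)² = (10/2303 - 6)² = (-13808/2303)² = 190660864/5303809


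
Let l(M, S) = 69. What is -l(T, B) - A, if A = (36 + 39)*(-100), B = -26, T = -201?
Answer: 7431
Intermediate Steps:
A = -7500 (A = 75*(-100) = -7500)
-l(T, B) - A = -1*69 - 1*(-7500) = -69 + 7500 = 7431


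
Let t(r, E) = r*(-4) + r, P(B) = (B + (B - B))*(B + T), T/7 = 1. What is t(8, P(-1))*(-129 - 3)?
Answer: 3168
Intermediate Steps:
T = 7 (T = 7*1 = 7)
P(B) = B*(7 + B) (P(B) = (B + (B - B))*(B + 7) = (B + 0)*(7 + B) = B*(7 + B))
t(r, E) = -3*r (t(r, E) = -4*r + r = -3*r)
t(8, P(-1))*(-129 - 3) = (-3*8)*(-129 - 3) = -24*(-132) = 3168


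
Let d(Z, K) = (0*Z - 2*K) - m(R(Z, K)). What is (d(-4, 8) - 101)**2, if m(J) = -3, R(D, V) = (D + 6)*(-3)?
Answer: 12996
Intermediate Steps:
R(D, V) = -18 - 3*D (R(D, V) = (6 + D)*(-3) = -18 - 3*D)
d(Z, K) = 3 - 2*K (d(Z, K) = (0*Z - 2*K) - 1*(-3) = (0 - 2*K) + 3 = -2*K + 3 = 3 - 2*K)
(d(-4, 8) - 101)**2 = ((3 - 2*8) - 101)**2 = ((3 - 16) - 101)**2 = (-13 - 101)**2 = (-114)**2 = 12996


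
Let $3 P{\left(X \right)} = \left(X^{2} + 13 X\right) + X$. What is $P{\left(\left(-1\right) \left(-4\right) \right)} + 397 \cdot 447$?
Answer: $177483$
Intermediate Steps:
$P{\left(X \right)} = \frac{X^{2}}{3} + \frac{14 X}{3}$ ($P{\left(X \right)} = \frac{\left(X^{2} + 13 X\right) + X}{3} = \frac{X^{2} + 14 X}{3} = \frac{X^{2}}{3} + \frac{14 X}{3}$)
$P{\left(\left(-1\right) \left(-4\right) \right)} + 397 \cdot 447 = \frac{\left(-1\right) \left(-4\right) \left(14 - -4\right)}{3} + 397 \cdot 447 = \frac{1}{3} \cdot 4 \left(14 + 4\right) + 177459 = \frac{1}{3} \cdot 4 \cdot 18 + 177459 = 24 + 177459 = 177483$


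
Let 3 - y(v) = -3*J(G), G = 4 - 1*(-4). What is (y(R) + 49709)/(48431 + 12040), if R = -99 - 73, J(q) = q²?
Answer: 49904/60471 ≈ 0.82526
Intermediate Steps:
G = 8 (G = 4 + 4 = 8)
R = -172
y(v) = 195 (y(v) = 3 - (-3)*8² = 3 - (-3)*64 = 3 - 1*(-192) = 3 + 192 = 195)
(y(R) + 49709)/(48431 + 12040) = (195 + 49709)/(48431 + 12040) = 49904/60471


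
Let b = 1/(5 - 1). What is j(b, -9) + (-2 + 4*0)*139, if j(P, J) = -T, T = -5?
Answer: -273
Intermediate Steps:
b = 1/4 ≈ 0.25000
j(P, J) = 5 (j(P, J) = -1*(-5) = 5)
j(b, -9) + (-2 + 4*0)*139 = 5 + (-2 + 4*0)*139 = 5 + (-2 + 0)*139 = 5 - 2*139 = 5 - 278 = -273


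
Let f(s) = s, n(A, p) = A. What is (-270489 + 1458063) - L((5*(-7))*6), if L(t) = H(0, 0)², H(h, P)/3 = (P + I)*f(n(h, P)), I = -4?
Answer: 1187574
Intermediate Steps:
H(h, P) = 3*h*(-4 + P) (H(h, P) = 3*((P - 4)*h) = 3*((-4 + P)*h) = 3*(h*(-4 + P)) = 3*h*(-4 + P))
L(t) = 0 (L(t) = (3*0*(-4 + 0))² = (3*0*(-4))² = 0² = 0)
(-270489 + 1458063) - L((5*(-7))*6) = (-270489 + 1458063) - 1*0 = 1187574 + 0 = 1187574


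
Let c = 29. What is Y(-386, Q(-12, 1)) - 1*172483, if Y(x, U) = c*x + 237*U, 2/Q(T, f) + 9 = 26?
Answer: -3122035/17 ≈ -1.8365e+5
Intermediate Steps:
Q(T, f) = 2/17 (Q(T, f) = 2/(-9 + 26) = 2/17)
Y(x, U) = 29*x + 237*U
Y(-386, Q(-12, 1)) - 1*172483 = (29*(-386) + 237*(2/17)) - 1*172483 = (-11194 + 474/17) - 172483 = -189824/17 - 172483 = -3122035/17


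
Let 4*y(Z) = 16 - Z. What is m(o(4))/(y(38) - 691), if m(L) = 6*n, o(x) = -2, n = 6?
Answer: -72/1393 ≈ -0.051687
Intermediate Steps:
y(Z) = 4 - Z/4 (y(Z) = (16 - Z)/4 = 4 - Z/4)
m(L) = 36 (m(L) = 6*6 = 36)
m(o(4))/(y(38) - 691) = 36/((4 - ¼*38) - 691) = 36/((4 - 19/2) - 691) = 36/(-11/2 - 691) = 36/(-1393/2) = -2/1393*36 = -72/1393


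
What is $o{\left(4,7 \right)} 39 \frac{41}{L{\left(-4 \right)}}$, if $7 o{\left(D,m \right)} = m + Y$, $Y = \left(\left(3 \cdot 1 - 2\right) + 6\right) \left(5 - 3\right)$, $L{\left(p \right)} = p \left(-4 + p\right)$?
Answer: $\frac{4797}{32} \approx 149.91$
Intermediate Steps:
$Y = 14$ ($Y = \left(\left(3 - 2\right) + 6\right) 2 = \left(1 + 6\right) 2 = 7 \cdot 2 = 14$)
$o{\left(D,m \right)} = 2 + \frac{m}{7}$ ($o{\left(D,m \right)} = \frac{m + 14}{7} = \frac{14 + m}{7} = 2 + \frac{m}{7}$)
$o{\left(4,7 \right)} 39 \frac{41}{L{\left(-4 \right)}} = \left(2 + \frac{1}{7} \cdot 7\right) 39 \frac{41}{\left(-4\right) \left(-4 - 4\right)} = \left(2 + 1\right) 39 \frac{41}{\left(-4\right) \left(-8\right)} = 3 \cdot 39 \cdot \frac{41}{32} = 117 \cdot 41 \cdot \frac{1}{32} = 117 \cdot \frac{41}{32} = \frac{4797}{32}$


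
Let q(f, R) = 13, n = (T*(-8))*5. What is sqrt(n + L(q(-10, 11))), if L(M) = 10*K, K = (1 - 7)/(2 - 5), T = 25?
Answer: 14*I*sqrt(5) ≈ 31.305*I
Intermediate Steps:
n = -1000 (n = (25*(-8))*5 = -200*5 = -1000)
K = 2 (K = -6/(-3) = -6*(-1/3) = 2)
L(M) = 20 (L(M) = 10*2 = 20)
sqrt(n + L(q(-10, 11))) = sqrt(-1000 + 20) = sqrt(-980) = 14*I*sqrt(5)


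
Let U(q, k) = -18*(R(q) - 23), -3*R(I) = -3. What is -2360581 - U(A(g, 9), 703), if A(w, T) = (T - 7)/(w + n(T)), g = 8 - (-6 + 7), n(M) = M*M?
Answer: -2360977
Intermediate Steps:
R(I) = 1 (R(I) = -⅓*(-3) = 1)
n(M) = M²
g = 7 (g = 8 - 1*1 = 8 - 1 = 7)
A(w, T) = (-7 + T)/(w + T²) (A(w, T) = (T - 7)/(w + T²) = (-7 + T)/(w + T²))
U(q, k) = 396 (U(q, k) = -18*(1 - 23) = -18*(-22) = 396)
-2360581 - U(A(g, 9), 703) = -2360581 - 1*396 = -2360581 - 396 = -2360977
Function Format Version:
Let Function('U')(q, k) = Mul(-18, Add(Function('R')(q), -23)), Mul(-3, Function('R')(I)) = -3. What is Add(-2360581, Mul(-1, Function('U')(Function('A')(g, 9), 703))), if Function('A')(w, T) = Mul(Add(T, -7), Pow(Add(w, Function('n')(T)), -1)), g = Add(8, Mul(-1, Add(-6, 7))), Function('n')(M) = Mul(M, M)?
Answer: -2360977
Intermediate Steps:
Function('R')(I) = 1 (Function('R')(I) = Mul(Rational(-1, 3), -3) = 1)
Function('n')(M) = Pow(M, 2)
g = 7 (g = Add(8, Mul(-1, 1)) = Add(8, -1) = 7)
Function('A')(w, T) = Mul(Pow(Add(w, Pow(T, 2)), -1), Add(-7, T)) (Function('A')(w, T) = Mul(Add(T, -7), Pow(Add(w, Pow(T, 2)), -1)) = Mul(Add(-7, T), Pow(Add(w, Pow(T, 2)), -1)) = Mul(Pow(Add(w, Pow(T, 2)), -1), Add(-7, T)))
Function('U')(q, k) = 396 (Function('U')(q, k) = Mul(-18, Add(1, -23)) = Mul(-18, -22) = 396)
Add(-2360581, Mul(-1, Function('U')(Function('A')(g, 9), 703))) = Add(-2360581, Mul(-1, 396)) = Add(-2360581, -396) = -2360977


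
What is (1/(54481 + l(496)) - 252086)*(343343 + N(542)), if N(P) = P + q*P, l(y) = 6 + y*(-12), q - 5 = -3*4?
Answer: -4161011347514819/48535 ≈ -8.5732e+10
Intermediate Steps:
q = -7 (q = 5 - 3*4 = 5 - 12 = -7)
l(y) = 6 - 12*y
N(P) = -6*P (N(P) = P - 7*P = -6*P)
(1/(54481 + l(496)) - 252086)*(343343 + N(542)) = (1/(54481 + (6 - 12*496)) - 252086)*(343343 - 6*542) = (1/(54481 + (6 - 5952)) - 252086)*(343343 - 3252) = (1/(54481 - 5946) - 252086)*340091 = (1/48535 - 252086)*340091 = -12234994009/48535*340091 = -4161011347514819/48535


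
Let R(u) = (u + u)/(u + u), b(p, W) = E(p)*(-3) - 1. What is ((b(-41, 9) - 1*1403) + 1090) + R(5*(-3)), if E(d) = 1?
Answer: -316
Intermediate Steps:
b(p, W) = -4 (b(p, W) = 1*(-3) - 1 = -3 - 1 = -4)
R(u) = 1 (R(u) = (2*u)/((2*u)) = (2*u)*(1/(2*u)) = 1)
((b(-41, 9) - 1*1403) + 1090) + R(5*(-3)) = ((-4 - 1*1403) + 1090) + 1 = ((-4 - 1403) + 1090) + 1 = (-1407 + 1090) + 1 = -317 + 1 = -316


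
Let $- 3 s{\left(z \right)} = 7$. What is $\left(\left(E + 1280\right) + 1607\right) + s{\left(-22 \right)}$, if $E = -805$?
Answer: $\frac{6239}{3} \approx 2079.7$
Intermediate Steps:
$s{\left(z \right)} = - \frac{7}{3}$ ($s{\left(z \right)} = \left(- \frac{1}{3}\right) 7 = - \frac{7}{3}$)
$\left(\left(E + 1280\right) + 1607\right) + s{\left(-22 \right)} = \left(\left(-805 + 1280\right) + 1607\right) - \frac{7}{3} = \left(475 + 1607\right) - \frac{7}{3} = 2082 - \frac{7}{3} = \frac{6239}{3}$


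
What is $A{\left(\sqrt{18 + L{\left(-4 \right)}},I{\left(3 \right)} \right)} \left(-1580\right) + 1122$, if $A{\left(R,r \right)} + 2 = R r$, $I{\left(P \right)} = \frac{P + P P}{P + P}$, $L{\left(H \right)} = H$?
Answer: $4282 - 3160 \sqrt{14} \approx -7541.6$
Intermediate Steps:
$I{\left(P \right)} = \frac{P + P^{2}}{2 P}$
$A{\left(R,r \right)} = -2 + R r$
$A{\left(\sqrt{18 + L{\left(-4 \right)}},I{\left(3 \right)} \right)} \left(-1580\right) + 1122 = \left(-2 + \sqrt{18 - 4} \left(\frac{1}{2} + \frac{1}{2} \cdot 3\right)\right) \left(-1580\right) + 1122 = \left(-2 + \sqrt{14} \left(\frac{1}{2} + \frac{3}{2}\right)\right) \left(-1580\right) + 1122 = \left(-2 + \sqrt{14} \cdot 2\right) \left(-1580\right) + 1122 = \left(-2 + 2 \sqrt{14}\right) \left(-1580\right) + 1122 = \left(3160 - 3160 \sqrt{14}\right) + 1122 = 4282 - 3160 \sqrt{14}$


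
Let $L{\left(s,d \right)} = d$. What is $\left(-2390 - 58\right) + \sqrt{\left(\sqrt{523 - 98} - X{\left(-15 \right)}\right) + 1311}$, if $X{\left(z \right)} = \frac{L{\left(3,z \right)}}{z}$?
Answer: $-2448 + \sqrt{1310 + 5 \sqrt{17}} \approx -2411.5$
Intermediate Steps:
$X{\left(z \right)} = 1$ ($X{\left(z \right)} = \frac{z}{z} = 1$)
$\left(-2390 - 58\right) + \sqrt{\left(\sqrt{523 - 98} - X{\left(-15 \right)}\right) + 1311} = \left(-2390 - 58\right) + \sqrt{\left(\sqrt{523 - 98} - 1\right) + 1311} = \left(-2390 - 58\right) + \sqrt{\left(\sqrt{425} - 1\right) + 1311} = -2448 + \sqrt{\left(5 \sqrt{17} - 1\right) + 1311} = -2448 + \sqrt{\left(-1 + 5 \sqrt{17}\right) + 1311} = -2448 + \sqrt{1310 + 5 \sqrt{17}}$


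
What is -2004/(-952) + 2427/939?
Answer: 349355/74494 ≈ 4.6897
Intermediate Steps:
-2004/(-952) + 2427/939 = -2004*(-1/952) + 2427*(1/939) = 501/238 + 809/313 = 349355/74494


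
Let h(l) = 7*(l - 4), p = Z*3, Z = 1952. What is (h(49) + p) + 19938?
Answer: 26109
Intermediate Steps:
p = 5856 (p = 1952*3 = 5856)
h(l) = -28 + 7*l (h(l) = 7*(-4 + l) = -28 + 7*l)
(h(49) + p) + 19938 = ((-28 + 7*49) + 5856) + 19938 = ((-28 + 343) + 5856) + 19938 = (315 + 5856) + 19938 = 6171 + 19938 = 26109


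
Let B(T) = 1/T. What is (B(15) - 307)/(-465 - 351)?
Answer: 1151/3060 ≈ 0.37614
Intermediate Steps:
(B(15) - 307)/(-465 - 351) = (1/15 - 307)/(-465 - 351) = (1/15 - 307)/(-816) = -4604/15*(-1/816) = 1151/3060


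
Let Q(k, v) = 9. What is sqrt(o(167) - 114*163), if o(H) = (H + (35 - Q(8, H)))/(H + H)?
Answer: I*sqrt(2072869130)/334 ≈ 136.31*I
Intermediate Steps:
o(H) = (26 + H)/(2*H) (o(H) = (H + (35 - 1*9))/(H + H) = (H + (35 - 9))/((2*H)) = (H + 26)*(1/(2*H)) = (26 + H)*(1/(2*H)) = (26 + H)/(2*H))
sqrt(o(167) - 114*163) = sqrt((1/2)*(26 + 167)/167 - 114*163) = sqrt((1/2)*(1/167)*193 - 18582) = sqrt(193/334 - 18582) = sqrt(-6206195/334) = I*sqrt(2072869130)/334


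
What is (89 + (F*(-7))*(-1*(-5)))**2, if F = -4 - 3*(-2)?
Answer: 361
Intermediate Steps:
F = 2 (F = -4 + 6 = 2)
(89 + (F*(-7))*(-1*(-5)))**2 = (89 + (2*(-7))*(-1*(-5)))**2 = (89 - 14*5)**2 = (89 - 70)**2 = 19**2 = 361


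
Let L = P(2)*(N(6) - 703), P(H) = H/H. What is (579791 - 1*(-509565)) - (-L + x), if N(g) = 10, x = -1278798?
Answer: 2367461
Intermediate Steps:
P(H) = 1
L = -693 (L = 1*(10 - 703) = 1*(-693) = -693)
(579791 - 1*(-509565)) - (-L + x) = (579791 - 1*(-509565)) - (-1*(-693) - 1278798) = (579791 + 509565) - (693 - 1278798) = 1089356 - 1*(-1278105) = 1089356 + 1278105 = 2367461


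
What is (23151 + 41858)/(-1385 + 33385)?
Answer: 65009/32000 ≈ 2.0315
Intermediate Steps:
(23151 + 41858)/(-1385 + 33385) = 65009/32000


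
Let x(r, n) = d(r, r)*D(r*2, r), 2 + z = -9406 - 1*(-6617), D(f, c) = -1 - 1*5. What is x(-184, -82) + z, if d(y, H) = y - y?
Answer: -2791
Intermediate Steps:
d(y, H) = 0
D(f, c) = -6 (D(f, c) = -1 - 5 = -6)
z = -2791 (z = -2 + (-9406 - 1*(-6617)) = -2 + (-9406 + 6617) = -2 - 2789 = -2791)
x(r, n) = 0 (x(r, n) = 0*(-6) = 0)
x(-184, -82) + z = 0 - 2791 = -2791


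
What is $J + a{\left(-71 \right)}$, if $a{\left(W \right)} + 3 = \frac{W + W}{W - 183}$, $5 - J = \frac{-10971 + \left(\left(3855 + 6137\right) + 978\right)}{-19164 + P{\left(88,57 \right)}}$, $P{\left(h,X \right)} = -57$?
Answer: $\frac{6246698}{2441067} \approx 2.559$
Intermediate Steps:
$J = \frac{96104}{19221}$ ($J = 5 - \frac{-10971 + \left(\left(3855 + 6137\right) + 978\right)}{-19164 - 57} = 5 - \frac{-10971 + \left(9992 + 978\right)}{-19221} = 5 - \left(-10971 + 10970\right) \left(- \frac{1}{19221}\right) = 5 - \left(-1\right) \left(- \frac{1}{19221}\right) = 5 - \frac{1}{19221} = \frac{96104}{19221} \approx 4.9999$)
$a{\left(W \right)} = -3 + \frac{2 W}{-183 + W}$ ($a{\left(W \right)} = -3 + \frac{W + W}{W - 183} = -3 + \frac{2 W}{-183 + W}$)
$J + a{\left(-71 \right)} = \frac{96104}{19221} + \frac{549 - -71}{-183 - 71} = \frac{96104}{19221} + \frac{549 + 71}{-254} = \frac{96104}{19221} - \frac{310}{127} = \frac{6246698}{2441067}$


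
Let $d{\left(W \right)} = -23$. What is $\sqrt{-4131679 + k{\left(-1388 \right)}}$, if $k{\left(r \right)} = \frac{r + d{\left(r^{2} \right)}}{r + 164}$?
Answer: $\frac{i \sqrt{594961610}}{12} \approx 2032.7 i$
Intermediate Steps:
$k{\left(r \right)} = \frac{-23 + r}{164 + r}$ ($k{\left(r \right)} = \frac{r - 23}{r + 164} = \frac{-23 + r}{164 + r}$)
$\sqrt{-4131679 + k{\left(-1388 \right)}} = \sqrt{-4131679 + \frac{-23 - 1388}{164 - 1388}} = \sqrt{-4131679 + \frac{1}{-1224} \left(-1411\right)} = \sqrt{-4131679 - - \frac{83}{72}} = \sqrt{-4131679 + \frac{83}{72}} = \sqrt{- \frac{297480805}{72}} = \frac{i \sqrt{594961610}}{12}$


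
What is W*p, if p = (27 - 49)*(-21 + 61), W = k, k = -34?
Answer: 29920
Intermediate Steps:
W = -34
p = -880 (p = -22*40 = -880)
W*p = -34*(-880) = 29920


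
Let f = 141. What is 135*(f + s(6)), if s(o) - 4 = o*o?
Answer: 24435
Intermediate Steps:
s(o) = 4 + o**2 (s(o) = 4 + o*o = 4 + o**2)
135*(f + s(6)) = 135*(141 + (4 + 6**2)) = 135*(141 + (4 + 36)) = 135*(141 + 40) = 135*181 = 24435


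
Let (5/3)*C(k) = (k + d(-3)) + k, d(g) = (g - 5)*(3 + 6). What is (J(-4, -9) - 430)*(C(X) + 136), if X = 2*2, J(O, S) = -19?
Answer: -219112/5 ≈ -43822.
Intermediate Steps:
d(g) = -45 + 9*g (d(g) = (-5 + g)*9 = -45 + 9*g)
X = 4
C(k) = -216/5 + 6*k/5 (C(k) = 3*((k + (-45 + 9*(-3))) + k)/5 = 3*((k + (-45 - 27)) + k)/5 = 3*((k - 72) + k)/5 = 3*((-72 + k) + k)/5 = 3*(-72 + 2*k)/5 = -216/5 + 6*k/5)
(J(-4, -9) - 430)*(C(X) + 136) = (-19 - 430)*((-216/5 + (6/5)*4) + 136) = -449*((-216/5 + 24/5) + 136) = -449*(-192/5 + 136) = -449*488/5 = -219112/5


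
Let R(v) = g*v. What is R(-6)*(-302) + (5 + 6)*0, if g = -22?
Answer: -39864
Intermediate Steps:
R(v) = -22*v
R(-6)*(-302) + (5 + 6)*0 = -22*(-6)*(-302) + (5 + 6)*0 = 132*(-302) + 11*0 = -39864 + 0 = -39864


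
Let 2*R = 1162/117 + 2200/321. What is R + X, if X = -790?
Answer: -9784943/12519 ≈ -781.61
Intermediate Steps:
R = 105067/12519 (R = (1162/117 + 2200/321)/2 = (½)*(210134/12519) = 105067/12519 ≈ 8.3926)
R + X = 105067/12519 - 790 = -9784943/12519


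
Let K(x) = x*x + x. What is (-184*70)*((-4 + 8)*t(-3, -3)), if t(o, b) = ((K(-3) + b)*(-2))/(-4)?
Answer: -77280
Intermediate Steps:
K(x) = x + x**2 (K(x) = x**2 + x = x + x**2)
t(o, b) = 3 + b/2 (t(o, b) = ((-3*(1 - 3) + b)*(-2))/(-4) = ((-3*(-2) + b)*(-2))*(-1/4) = ((6 + b)*(-2))*(-1/4) = (-12 - 2*b)*(-1/4) = 3 + b/2)
(-184*70)*((-4 + 8)*t(-3, -3)) = (-184*70)*((-4 + 8)*(3 + (1/2)*(-3))) = -51520*(3 - 3/2) = -51520*3/2 = -12880*6 = -77280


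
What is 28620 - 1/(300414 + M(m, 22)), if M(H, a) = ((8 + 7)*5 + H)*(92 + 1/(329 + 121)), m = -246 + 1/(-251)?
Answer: 460134437784705/16077373789 ≈ 28620.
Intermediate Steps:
m = -61747/251 (m = -246 - 1/251 = -61747/251 ≈ -246.00)
M(H, a) = 41401/6 + 41401*H/450 (M(H, a) = (15*5 + H)*(92 + 1/450) = (75 + H)*(92 + 1/450) = (75 + H)*(41401/450) = 41401/6 + 41401*H/450)
28620 - 1/(300414 + M(m, 22)) = 28620 - 1/(300414 + (41401/6 + (41401/450)*(-61747/251))) = 28620 - 1/(300414 + (41401/6 - 2556387547/112950)) = 28620 - 1/(300414 - 888506861/56475) = 28620 - 1/16077373789/56475 = 28620 - 1*56475/16077373789 = 28620 - 56475/16077373789 = 460134437784705/16077373789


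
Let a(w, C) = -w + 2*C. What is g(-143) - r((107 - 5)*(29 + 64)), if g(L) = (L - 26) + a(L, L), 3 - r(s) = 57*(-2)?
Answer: -429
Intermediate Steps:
r(s) = 117 (r(s) = 3 - 57*(-2) = 3 - 1*(-114) = 3 + 114 = 117)
g(L) = -26 + 2*L (g(L) = (L - 26) + (-L + 2*L) = (-26 + L) + L = -26 + 2*L)
g(-143) - r((107 - 5)*(29 + 64)) = (-26 + 2*(-143)) - 1*117 = (-26 - 286) - 117 = -312 - 117 = -429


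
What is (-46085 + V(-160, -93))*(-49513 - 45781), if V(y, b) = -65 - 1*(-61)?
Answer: 4392005166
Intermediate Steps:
V(y, b) = -4 (V(y, b) = -65 + 61 = -4)
(-46085 + V(-160, -93))*(-49513 - 45781) = (-46085 - 4)*(-49513 - 45781) = -46089*(-95294) = 4392005166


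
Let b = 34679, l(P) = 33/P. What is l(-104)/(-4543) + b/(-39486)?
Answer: -744706975/848001336 ≈ -0.87819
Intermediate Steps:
l(-104)/(-4543) + b/(-39486) = (33/(-104))/(-4543) + 34679/(-39486) = (33*(-1/104))*(-1/4543) + 34679*(-1/39486) = -33/104*(-1/4543) - 34679/39486 = 3/42952 - 34679/39486 = -744706975/848001336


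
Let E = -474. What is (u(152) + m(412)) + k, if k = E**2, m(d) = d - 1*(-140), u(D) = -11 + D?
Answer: 225369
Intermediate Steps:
m(d) = 140 + d (m(d) = d + 140 = 140 + d)
k = 224676 (k = (-474)**2 = 224676)
(u(152) + m(412)) + k = ((-11 + 152) + (140 + 412)) + 224676 = (141 + 552) + 224676 = 693 + 224676 = 225369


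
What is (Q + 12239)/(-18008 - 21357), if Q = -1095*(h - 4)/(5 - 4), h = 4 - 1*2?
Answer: -14429/39365 ≈ -0.36654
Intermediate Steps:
h = 2 (h = 4 - 2 = 2)
Q = 2190 (Q = -1095*(2 - 4)/(5 - 4) = -(-2190)/1 = -(-2190) = -1095*(-2) = 2190)
(Q + 12239)/(-18008 - 21357) = (2190 + 12239)/(-18008 - 21357) = 14429/(-39365) = 14429*(-1/39365) = -14429/39365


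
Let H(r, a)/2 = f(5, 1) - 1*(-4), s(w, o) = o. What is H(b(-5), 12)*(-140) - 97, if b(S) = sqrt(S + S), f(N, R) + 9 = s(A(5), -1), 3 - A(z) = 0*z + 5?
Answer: 1583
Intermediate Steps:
A(z) = -2 (A(z) = 3 - (0*z + 5) = 3 - (0 + 5) = 3 - 1*5 = 3 - 5 = -2)
f(N, R) = -10 (f(N, R) = -9 - 1 = -10)
b(S) = sqrt(2)*sqrt(S) (b(S) = sqrt(2*S) = sqrt(2)*sqrt(S))
H(r, a) = -12 (H(r, a) = 2*(-10 - 1*(-4)) = 2*(-10 + 4) = 2*(-6) = -12)
H(b(-5), 12)*(-140) - 97 = -12*(-140) - 97 = 1680 - 97 = 1583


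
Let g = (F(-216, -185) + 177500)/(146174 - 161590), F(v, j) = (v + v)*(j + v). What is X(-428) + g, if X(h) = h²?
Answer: 705903453/3854 ≈ 1.8316e+5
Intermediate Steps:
F(v, j) = 2*v*(j + v) (F(v, j) = (2*v)*(j + v) = 2*v*(j + v))
g = -87683/3854 (g = (2*(-216)*(-185 - 216) + 177500)/(146174 - 161590) = (2*(-216)*(-401) + 177500)/(-15416) = (173232 + 177500)*(-1/15416) = 350732*(-1/15416) = -87683/3854 ≈ -22.751)
X(-428) + g = (-428)² - 87683/3854 = 183184 - 87683/3854 = 705903453/3854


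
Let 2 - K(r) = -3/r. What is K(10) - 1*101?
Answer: -987/10 ≈ -98.700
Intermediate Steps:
K(r) = 2 + 3/r (K(r) = 2 - (-3)/r = 2 + 3/r)
K(10) - 1*101 = (2 + 3/10) - 1*101 = (2 + 3*(⅒)) - 101 = (2 + 3/10) - 101 = 23/10 - 101 = -987/10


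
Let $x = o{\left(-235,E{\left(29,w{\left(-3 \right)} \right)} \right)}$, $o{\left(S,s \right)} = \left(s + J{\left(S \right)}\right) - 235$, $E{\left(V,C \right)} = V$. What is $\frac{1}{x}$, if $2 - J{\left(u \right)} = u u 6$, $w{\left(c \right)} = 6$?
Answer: $- \frac{1}{331554} \approx -3.0161 \cdot 10^{-6}$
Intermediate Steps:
$J{\left(u \right)} = 2 - 6 u^{2}$ ($J{\left(u \right)} = 2 - u u 6 = 2 - u^{2} \cdot 6 = 2 - 6 u^{2}$)
$o{\left(S,s \right)} = -233 + s - 6 S^{2}$ ($o{\left(S,s \right)} = \left(s - \left(-2 + 6 S^{2}\right)\right) - 235 = \left(2 + s - 6 S^{2}\right) - 235 = -233 + s - 6 S^{2}$)
$x = -331554$ ($x = -233 + 29 - 6 \left(-235\right)^{2} = -233 + 29 - 331350 = -331554$)
$\frac{1}{x} = \frac{1}{-331554} = - \frac{1}{331554}$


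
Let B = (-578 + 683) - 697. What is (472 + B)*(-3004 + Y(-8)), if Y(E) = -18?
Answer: 362640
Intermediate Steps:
B = -592 (B = 105 - 697 = -592)
(472 + B)*(-3004 + Y(-8)) = (472 - 592)*(-3004 - 18) = -120*(-3022) = 362640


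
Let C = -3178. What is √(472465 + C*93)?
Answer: √176911 ≈ 420.61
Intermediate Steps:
√(472465 + C*93) = √(472465 - 3178*93) = √(472465 - 295554) = √176911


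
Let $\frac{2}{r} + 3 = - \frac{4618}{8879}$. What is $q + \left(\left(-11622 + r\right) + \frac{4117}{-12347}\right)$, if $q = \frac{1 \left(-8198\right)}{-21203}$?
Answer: $- \frac{13585647397105109}{1168907714065} \approx -11623.0$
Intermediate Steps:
$r = - \frac{17758}{31255}$ ($r = \frac{2}{-3 - \frac{4618}{8879}} = \frac{2}{- \frac{31255}{8879}} = 2 \left(- \frac{8879}{31255}\right) = - \frac{17758}{31255} \approx -0.56816$)
$q = \frac{8198}{21203}$ ($q = \left(-8198\right) \left(- \frac{1}{21203}\right) = \frac{8198}{21203} \approx 0.38664$)
$q + \left(\left(-11622 + r\right) + \frac{4117}{-12347}\right) = \frac{8198}{21203} + \left(\left(-11622 - \frac{17758}{31255}\right) + \frac{4117}{-12347}\right) = \frac{8198}{21203} + \left(- \frac{363263368}{31255} + 4117 \left(- \frac{1}{12347}\right)\right) = \frac{8198}{21203} - \frac{4485341481531}{385905485} = - \frac{13585647397105109}{1168907714065}$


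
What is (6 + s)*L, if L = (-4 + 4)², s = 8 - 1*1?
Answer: 0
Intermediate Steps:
s = 7 (s = 8 - 1 = 7)
L = 0 (L = 0² = 0)
(6 + s)*L = (6 + 7)*0 = 13*0 = 0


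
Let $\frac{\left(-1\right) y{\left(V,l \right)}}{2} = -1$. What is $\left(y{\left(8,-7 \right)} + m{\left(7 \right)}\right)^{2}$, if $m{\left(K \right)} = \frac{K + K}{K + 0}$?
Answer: $16$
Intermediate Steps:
$m{\left(K \right)} = 2$ ($m{\left(K \right)} = \frac{2 K}{K} = 2$)
$y{\left(V,l \right)} = 2$ ($y{\left(V,l \right)} = \left(-2\right) \left(-1\right) = 2$)
$\left(y{\left(8,-7 \right)} + m{\left(7 \right)}\right)^{2} = \left(2 + 2\right)^{2} = 4^{2} = 16$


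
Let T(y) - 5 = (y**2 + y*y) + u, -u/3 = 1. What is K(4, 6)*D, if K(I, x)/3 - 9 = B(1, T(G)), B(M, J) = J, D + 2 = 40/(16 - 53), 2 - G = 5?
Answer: -9918/37 ≈ -268.05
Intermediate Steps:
G = -3 (G = 2 - 1*5 = 2 - 5 = -3)
u = -3 (u = -3*1 = -3)
T(y) = 2 + 2*y**2 (T(y) = 5 + ((y**2 + y*y) - 3) = 5 + ((y**2 + y**2) - 3) = 5 + (2*y**2 - 3) = 5 + (-3 + 2*y**2) = 2 + 2*y**2)
D = -114/37 (D = -2 + 40/(16 - 53) = -2 + 40/(-37) = -2 + 40*(-1/37) = -2 - 40/37 = -114/37 ≈ -3.0811)
K(I, x) = 87 (K(I, x) = 27 + 3*(2 + 2*(-3)**2) = 27 + 3*(2 + 2*9) = 27 + 3*(2 + 18) = 27 + 3*20 = 27 + 60 = 87)
K(4, 6)*D = 87*(-114/37) = -9918/37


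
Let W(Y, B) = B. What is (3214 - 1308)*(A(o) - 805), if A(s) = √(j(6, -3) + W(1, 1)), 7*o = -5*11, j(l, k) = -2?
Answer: -1534330 + 1906*I ≈ -1.5343e+6 + 1906.0*I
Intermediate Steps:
o = -55/7 (o = (-5*11)/7 = (⅐)*(-55) = -55/7 ≈ -7.8571)
A(s) = I (A(s) = √(-2 + 1) = √(-1) = I)
(3214 - 1308)*(A(o) - 805) = (3214 - 1308)*(I - 805) = 1906*(-805 + I) = -1534330 + 1906*I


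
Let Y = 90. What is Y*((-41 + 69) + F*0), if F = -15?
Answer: 2520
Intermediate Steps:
Y*((-41 + 69) + F*0) = 90*((-41 + 69) - 15*0) = 90*(28 + 0) = 90*28 = 2520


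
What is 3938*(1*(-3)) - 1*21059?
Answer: -32873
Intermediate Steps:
3938*(1*(-3)) - 1*21059 = 3938*(-3) - 21059 = -11814 - 21059 = -32873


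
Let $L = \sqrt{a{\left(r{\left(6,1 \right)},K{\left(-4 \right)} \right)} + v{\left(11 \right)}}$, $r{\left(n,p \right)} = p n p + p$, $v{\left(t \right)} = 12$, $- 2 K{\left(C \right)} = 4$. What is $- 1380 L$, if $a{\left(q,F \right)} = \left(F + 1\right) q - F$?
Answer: $- 1380 \sqrt{7} \approx -3651.1$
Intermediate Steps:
$K{\left(C \right)} = -2$ ($K{\left(C \right)} = \left(- \frac{1}{2}\right) 4 = -2$)
$r{\left(n,p \right)} = p + n p^{2}$ ($r{\left(n,p \right)} = n p p + p = n p^{2} + p = p + n p^{2}$)
$a{\left(q,F \right)} = - F + q \left(1 + F\right)$ ($a{\left(q,F \right)} = \left(1 + F\right) q - F = q \left(1 + F\right) - F = - F + q \left(1 + F\right)$)
$L = \sqrt{7}$ ($L = \sqrt{\left(1 \left(1 + 6 \cdot 1\right) - -2 - 2 \cdot 1 \left(1 + 6 \cdot 1\right)\right) + 12} = \sqrt{\left(1 \left(1 + 6\right) + 2 - 2 \cdot 1 \left(1 + 6\right)\right) + 12} = \sqrt{\left(1 \cdot 7 + 2 - 2 \cdot 1 \cdot 7\right) + 12} = \sqrt{\left(7 + 2 - 14\right) + 12} = \sqrt{-5 + 12} = \sqrt{7} \approx 2.6458$)
$- 1380 L = - 1380 \sqrt{7}$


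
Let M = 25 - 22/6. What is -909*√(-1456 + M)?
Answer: -1212*I*√807 ≈ -34430.0*I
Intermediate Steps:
M = 64/3 (M = 25 + (⅙)*(-22) = 25 - 11/3 = 64/3 ≈ 21.333)
-909*√(-1456 + M) = -909*√(-1456 + 64/3) = -1212*I*√807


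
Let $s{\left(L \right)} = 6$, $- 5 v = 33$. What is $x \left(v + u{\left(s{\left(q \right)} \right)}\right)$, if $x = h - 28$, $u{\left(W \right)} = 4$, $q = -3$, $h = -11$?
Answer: $\frac{507}{5} \approx 101.4$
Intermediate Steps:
$v = - \frac{33}{5}$ ($v = \left(- \frac{1}{5}\right) 33 = - \frac{33}{5} \approx -6.6$)
$x = -39$ ($x = -11 - 28 = -39$)
$x \left(v + u{\left(s{\left(q \right)} \right)}\right) = - 39 \left(- \frac{33}{5} + 4\right) = \left(-39\right) \left(- \frac{13}{5}\right) = \frac{507}{5}$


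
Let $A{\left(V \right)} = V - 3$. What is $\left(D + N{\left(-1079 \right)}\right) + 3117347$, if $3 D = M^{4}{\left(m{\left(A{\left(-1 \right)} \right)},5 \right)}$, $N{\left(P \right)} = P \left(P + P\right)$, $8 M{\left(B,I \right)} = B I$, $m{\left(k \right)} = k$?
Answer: $\frac{261400417}{48} \approx 5.4458 \cdot 10^{6}$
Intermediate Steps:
$A{\left(V \right)} = -3 + V$
$M{\left(B,I \right)} = \frac{B I}{8}$
$N{\left(P \right)} = 2 P^{2}$ ($N{\left(P \right)} = P 2 P = 2 P^{2}$)
$D = \frac{625}{48}$ ($D = \frac{\left(\frac{1}{8} \left(-3 - 1\right) 5\right)^{4}}{3} = \frac{\left(\frac{1}{8} \left(-4\right) 5\right)^{4}}{3} = \frac{\left(- \frac{5}{2}\right)^{4}}{3} = \frac{1}{3} \cdot \frac{625}{16} = \frac{625}{48} \approx 13.021$)
$\left(D + N{\left(-1079 \right)}\right) + 3117347 = \left(\frac{625}{48} + 2 \left(-1079\right)^{2}\right) + 3117347 = \left(\frac{625}{48} + 2 \cdot 1164241\right) + 3117347 = \left(\frac{625}{48} + 2328482\right) + 3117347 = \frac{111767761}{48} + 3117347 = \frac{261400417}{48}$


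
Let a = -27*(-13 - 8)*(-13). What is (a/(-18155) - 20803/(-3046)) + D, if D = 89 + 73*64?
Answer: 263684049461/55300130 ≈ 4768.2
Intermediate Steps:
a = -7371 (a = -27*(-21)*(-13) = 567*(-13) = -7371)
D = 4761 (D = 89 + 4672 = 4761)
(a/(-18155) - 20803/(-3046)) + D = (-7371/(-18155) - 20803/(-3046)) + 4761 = (-7371*(-1/18155) - 20803*(-1/3046)) + 4761 = (7371/18155 + 20803/3046) + 4761 = 400130531/55300130 + 4761 = 263684049461/55300130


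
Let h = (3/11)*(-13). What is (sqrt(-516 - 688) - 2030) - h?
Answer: -22291/11 + 2*I*sqrt(301) ≈ -2026.5 + 34.699*I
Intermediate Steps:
h = -39/11 (h = (3*(1/11))*(-13) = (3/11)*(-13) = -39/11 ≈ -3.5455)
(sqrt(-516 - 688) - 2030) - h = (sqrt(-516 - 688) - 2030) - 1*(-39/11) = (sqrt(-1204) - 2030) + 39/11 = (2*I*sqrt(301) - 2030) + 39/11 = (-2030 + 2*I*sqrt(301)) + 39/11 = -22291/11 + 2*I*sqrt(301)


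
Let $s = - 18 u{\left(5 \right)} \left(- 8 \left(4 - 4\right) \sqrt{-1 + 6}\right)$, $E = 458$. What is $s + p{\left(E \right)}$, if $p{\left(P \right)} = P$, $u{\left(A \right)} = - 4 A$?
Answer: $458$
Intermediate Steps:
$s = 0$ ($s = - 18 \left(\left(-4\right) 5\right) \left(- 8 \left(4 - 4\right) \sqrt{-1 + 6}\right) = \left(-18\right) \left(-20\right) \left(- 8 \cdot 0 \sqrt{5}\right) = 360 \left(\left(-8\right) 0\right) = 360 \cdot 0 = 0$)
$s + p{\left(E \right)} = 0 + 458 = 458$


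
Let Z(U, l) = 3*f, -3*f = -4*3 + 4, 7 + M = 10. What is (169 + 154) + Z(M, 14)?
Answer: 331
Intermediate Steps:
M = 3 (M = -7 + 10 = 3)
f = 8/3 (f = -(-4*3 + 4)/3 = -(-12 + 4)/3 = -⅓*(-8) = 8/3 ≈ 2.6667)
Z(U, l) = 8 (Z(U, l) = 3*(8/3) = 8)
(169 + 154) + Z(M, 14) = (169 + 154) + 8 = 323 + 8 = 331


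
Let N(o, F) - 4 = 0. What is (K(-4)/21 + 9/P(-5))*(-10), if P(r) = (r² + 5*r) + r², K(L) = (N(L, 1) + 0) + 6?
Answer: -878/105 ≈ -8.3619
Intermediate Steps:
N(o, F) = 4 (N(o, F) = 4 + 0 = 4)
K(L) = 10 (K(L) = (4 + 0) + 6 = 4 + 6 = 10)
P(r) = 2*r² + 5*r
(K(-4)/21 + 9/P(-5))*(-10) = (10/21 + 9/((-5*(5 + 2*(-5)))))*(-10) = (10*(1/21) + 9/((-5*(5 - 10))))*(-10) = (10/21 + 9/((-5*(-5))))*(-10) = (10/21 + 9/25)*(-10) = (439/525)*(-10) = -878/105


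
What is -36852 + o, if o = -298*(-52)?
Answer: -21356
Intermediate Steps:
o = 15496
-36852 + o = -36852 + 15496 = -21356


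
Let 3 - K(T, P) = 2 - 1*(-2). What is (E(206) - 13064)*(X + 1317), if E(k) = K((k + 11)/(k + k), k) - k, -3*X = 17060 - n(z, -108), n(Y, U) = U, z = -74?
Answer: 175402807/3 ≈ 5.8468e+7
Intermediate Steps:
X = -17168/3 (X = -(17060 - 1*(-108))/3 = -(17060 + 108)/3 = -⅓*17168 = -17168/3 ≈ -5722.7)
K(T, P) = -1 (K(T, P) = 3 - (2 - 1*(-2)) = 3 - (2 + 2) = 3 - 1*4 = 3 - 4 = -1)
E(k) = -1 - k
(E(206) - 13064)*(X + 1317) = ((-1 - 1*206) - 13064)*(-17168/3 + 1317) = ((-1 - 206) - 13064)*(-13217/3) = (-207 - 13064)*(-13217/3) = -13271*(-13217/3) = 175402807/3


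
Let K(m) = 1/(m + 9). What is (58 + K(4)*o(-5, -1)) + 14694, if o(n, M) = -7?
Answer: 191769/13 ≈ 14751.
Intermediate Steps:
K(m) = 1/(9 + m)
(58 + K(4)*o(-5, -1)) + 14694 = (58 - 7/(9 + 4)) + 14694 = (58 - 7/13) + 14694 = 747/13 + 14694 = 191769/13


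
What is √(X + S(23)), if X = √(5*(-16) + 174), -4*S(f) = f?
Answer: √(-23 + 4*√94)/2 ≈ 1.9863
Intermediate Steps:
S(f) = -f/4
X = √94 (X = √(-80 + 174) = √94 ≈ 9.6954)
√(X + S(23)) = √(√94 - ¼*23) = √(√94 - 23/4) = √(-23/4 + √94)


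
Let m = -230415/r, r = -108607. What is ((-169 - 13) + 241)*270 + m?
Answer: 1730339925/108607 ≈ 15932.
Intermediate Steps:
m = 230415/108607 (m = -230415/(-108607) = -230415*(-1/108607) = 230415/108607 ≈ 2.1215)
((-169 - 13) + 241)*270 + m = ((-169 - 13) + 241)*270 + 230415/108607 = (-182 + 241)*270 + 230415/108607 = 59*270 + 230415/108607 = 15930 + 230415/108607 = 1730339925/108607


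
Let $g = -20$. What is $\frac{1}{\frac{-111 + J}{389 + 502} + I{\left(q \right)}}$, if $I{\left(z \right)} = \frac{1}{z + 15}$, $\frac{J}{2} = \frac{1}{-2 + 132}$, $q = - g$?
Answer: $- \frac{81081}{7783} \approx -10.418$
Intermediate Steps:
$q = 20$ ($q = \left(-1\right) \left(-20\right) = 20$)
$J = \frac{1}{65}$ ($J = \frac{2}{-2 + 132} = \frac{2}{130} = 2 \cdot \frac{1}{130} = \frac{1}{65} \approx 0.015385$)
$I{\left(z \right)} = \frac{1}{15 + z}$
$\frac{1}{\frac{-111 + J}{389 + 502} + I{\left(q \right)}} = \frac{1}{\frac{-111 + \frac{1}{65}}{389 + 502} + \frac{1}{15 + 20}} = \frac{1}{- \frac{7214}{65 \cdot 891} + \frac{1}{35}} = \frac{1}{\left(- \frac{7214}{65}\right) \frac{1}{891} + \frac{1}{35}} = \frac{1}{- \frac{7214}{57915} + \frac{1}{35}} = \frac{1}{- \frac{7783}{81081}} = - \frac{81081}{7783}$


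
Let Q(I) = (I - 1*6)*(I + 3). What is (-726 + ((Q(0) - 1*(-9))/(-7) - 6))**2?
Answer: 26163225/49 ≈ 5.3394e+5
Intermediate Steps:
Q(I) = (-6 + I)*(3 + I) (Q(I) = (I - 6)*(3 + I) = (-6 + I)*(3 + I))
(-726 + ((Q(0) - 1*(-9))/(-7) - 6))**2 = (-726 + (((-18 + 0**2 - 3*0) - 1*(-9))/(-7) - 6))**2 = (-726 + (-((-18 + 0 + 0) + 9)/7 - 6))**2 = (-726 + (-(-18 + 9)/7 - 6))**2 = (-726 + (-1/7*(-9) - 6))**2 = (-726 + (9/7 - 6))**2 = (-726 - 33/7)**2 = (-5115/7)**2 = 26163225/49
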